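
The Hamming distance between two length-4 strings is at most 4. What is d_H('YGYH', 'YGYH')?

Differing positions: none. Hamming distance = 0. The maximum possible Hamming distance for length-4 strings is 4, so d_H/4 = 0/4 = 0.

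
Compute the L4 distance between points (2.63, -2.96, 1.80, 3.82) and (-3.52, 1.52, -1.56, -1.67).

(Σ|x_i - y_i|^4)^(1/4) = (|2.63 - (-3.52)|^4 + |-2.96 - 1.52|^4 + |1.8 - (-1.56)|^4 + |3.82 - (-1.67)|^4)^(1/4)
= (6.15^4 + 4.48^4 + 3.36^4 + 5.49^4)^(1/4) ≈ (1430.5415 + 402.821 + 127.4551 + 908.4256)^(1/4) = (2869.2432)^(1/4) ≈ 7.3188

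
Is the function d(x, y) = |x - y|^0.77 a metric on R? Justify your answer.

Yes. With 0 < p = 0.77 ≤ 1, d(x,y) = |x-y|^0.77 is a metric on R. Non-negativity and symmetry are immediate; |x-y|^0.77 = 0 ⟺ |x-y| = 0 ⟺ x = y. For the triangle inequality, the function t ↦ t^0.77 is subadditive on [0,∞) when p ≤ 1, so |x-z|^0.77 ≤ (|x-y| + |y-z|)^0.77 ≤ |x-y|^0.77 + |y-z|^0.77.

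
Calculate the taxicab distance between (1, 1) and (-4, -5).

Σ|x_i - y_i| = |1 - (-4)| + |1 - (-5)| = 5 + 6 = 11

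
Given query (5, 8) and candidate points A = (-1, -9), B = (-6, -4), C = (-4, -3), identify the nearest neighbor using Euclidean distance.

Distances: d(A) ≈ 18.0278, d(B) ≈ 16.2788, d(C) ≈ 14.2127. Nearest: C = (-4, -3) with distance 14.2127.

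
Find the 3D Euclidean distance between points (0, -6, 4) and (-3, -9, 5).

√(Σ(x_i - y_i)²) = √((0 - (-3))² + (-6 - (-9))² + (4 - 5)²)
= √(3² + 3² + (-1)²) = √(9 + 9 + 1) = √19 ≈ 4.3589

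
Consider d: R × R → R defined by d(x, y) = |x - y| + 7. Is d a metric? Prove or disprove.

No. d fails identity of indiscernibles (specifically d(x,x) = 0): d(-4, -4) = |-4 - (-4)| + 7 = 0 + 7 = 7 ≠ 0.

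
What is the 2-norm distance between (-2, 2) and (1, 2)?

(Σ|x_i - y_i|^2)^(1/2) = (|-2 - 1|^2 + |2 - 2|^2)^(1/2)
= (3^2 + 0^2)^(1/2) = (9 + 0)^(1/2) = (9)^(1/2) = 3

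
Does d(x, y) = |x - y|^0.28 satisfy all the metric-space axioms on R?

Yes. With 0 < p = 0.28 ≤ 1, d(x,y) = |x-y|^0.28 is a metric on R. Non-negativity and symmetry are immediate; |x-y|^0.28 = 0 ⟺ |x-y| = 0 ⟺ x = y. For the triangle inequality, the function t ↦ t^0.28 is subadditive on [0,∞) when p ≤ 1, so |x-z|^0.28 ≤ (|x-y| + |y-z|)^0.28 ≤ |x-y|^0.28 + |y-z|^0.28.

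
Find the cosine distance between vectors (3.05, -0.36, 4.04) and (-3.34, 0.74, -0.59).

With u = (3.05, -0.36, 4.04), v = (-3.34, 0.74, -0.59):
u·v = 3.05·(-3.34) + (-0.36)·0.74 + 4.04·(-0.59) = (-10.187) + (-0.2664) + (-2.3836) = -12.837.
|u| = √(3.05² + (-0.36)² + 4.04²) = √(9.3025 + 0.1296 + 16.3216) = √25.7537, |v| = √((-3.34)² + 0.74² + (-0.59)²) = √(11.1556 + 0.5476 + 0.3481) = √12.0513.
cos θ = (u·v)/(|u||v|) = -12.837/(√25.7537·√12.0513) ≈ -0.7287
Cosine distance = 1 - cos θ ≈ 1 - (-0.7287) = 1.7287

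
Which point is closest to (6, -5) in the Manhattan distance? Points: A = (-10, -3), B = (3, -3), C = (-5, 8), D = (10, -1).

Distances: d(A) = 18, d(B) = 5, d(C) = 24, d(D) = 8. Nearest: B = (3, -3) with distance 5.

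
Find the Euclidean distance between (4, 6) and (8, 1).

√(Σ(x_i - y_i)²) = √((4 - 8)² + (6 - 1)²)
= √((-4)² + 5²) = √(16 + 25) = √41 ≈ 6.4031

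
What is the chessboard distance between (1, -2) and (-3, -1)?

max(|x_i - y_i|) = max(|1 - (-3)|, |-2 - (-1)|) = max(4, 1) = 4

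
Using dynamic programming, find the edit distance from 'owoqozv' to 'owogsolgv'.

Let D[i][j] be the edit distance between the first i characters of 'owoqozv' and the first j characters of 'owogsolgv', with D[i][0] = i, D[0][j] = j, and D[i][j] = D[i-1][j-1] if the characters match, else 1 + min(D[i-1][j], D[i][j-1], D[i-1][j-1]). Filling the table (rows: prefixes of 'owoqozv', columns: prefixes of 'owogsolgv'):
     ε  o  w  o  g  s  o  l  g  v
  ε  0  1  2  3  4  5  6  7  8  9
  o  1  0  1  2  3  4  5  6  7  8
  w  2  1  0  1  2  3  4  5  6  7
  o  3  2  1  0  1  2  3  4  5  6
  q  4  3  2  1  1  2  3  4  5  6
  o  5  4  3  2  2  2  2  3  4  5
  z  6  5  4  3  3  3  3  3  4  5
  v  7  6  5  4  4  4  4  4  4  4
The bottom-right entry gives D[7][9] = 4, so no sequence of fewer than 4 edits works. Backtracking through the table gives one optimal edit sequence (4 edits):
  owoqozv → owogqozv (ins g @4)
  owogqozv → owogsozv (sub q→s @5)
  owogsozv → owogsolzv (ins l @7)
  owogsolzv → owogsolgv (sub z→g @8)
Edit distance = 4.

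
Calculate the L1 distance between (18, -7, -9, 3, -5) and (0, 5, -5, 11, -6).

Σ|x_i - y_i| = |18 - 0| + |-7 - 5| + |-9 - (-5)| + |3 - 11| + |-5 - (-6)| = 18 + 12 + 4 + 8 + 1 = 43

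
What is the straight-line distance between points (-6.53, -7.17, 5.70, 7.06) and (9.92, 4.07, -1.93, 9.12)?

√(Σ(x_i - y_i)²) = √((-6.53 - 9.92)² + (-7.17 - 4.07)² + (5.7 - (-1.93))² + (7.06 - 9.12)²)
= √((-16.45)² + (-11.24)² + 7.63² + (-2.06)²) = √(270.6025 + 126.3376 + 58.2169 + 4.2436) = √459.4006 ≈ 21.4336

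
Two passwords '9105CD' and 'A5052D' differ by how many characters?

Differing positions: 1, 2, 5. Hamming distance = 3.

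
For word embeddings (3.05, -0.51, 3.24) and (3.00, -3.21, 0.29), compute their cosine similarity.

With u = (3.05, -0.51, 3.24), v = (3.00, -3.21, 0.29):
u·v = 3.05·3 + (-0.51)·(-3.21) + 3.24·0.29 = 9.15 + 1.6371 + 0.9396 = 11.7267.
|u| = √(3.05² + (-0.51)² + 3.24²) = √(9.3025 + 0.2601 + 10.4976) = √20.0602, |v| = √(3² + (-3.21)² + 0.29²) = √(9 + 10.3041 + 0.0841) = √19.3882.
cos θ = (u·v)/(|u||v|) = 11.7267/(√20.0602·√19.3882) ≈ 0.5946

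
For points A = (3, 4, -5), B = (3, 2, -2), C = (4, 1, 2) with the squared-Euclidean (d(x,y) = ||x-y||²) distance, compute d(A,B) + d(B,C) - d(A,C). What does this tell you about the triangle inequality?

d(A,B) = 0² + 2² + 3² = 13, d(B,C) = 1² + 1² + 4² = 18, d(A,C) = 1² + 3² + 7² = 59.
d(A,B) + d(B,C) - d(A,C) = 13 + 18 - 59 = 31 - 59 = -28. This is < 0, so the triangle inequality FAILS for these points (squared-Euclidean is not a metric).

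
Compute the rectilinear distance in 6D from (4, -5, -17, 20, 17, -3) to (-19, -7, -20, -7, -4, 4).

Σ|x_i - y_i| = |4 - (-19)| + |-5 - (-7)| + |-17 - (-20)| + |20 - (-7)| + |17 - (-4)| + |-3 - 4| = 23 + 2 + 3 + 27 + 21 + 7 = 83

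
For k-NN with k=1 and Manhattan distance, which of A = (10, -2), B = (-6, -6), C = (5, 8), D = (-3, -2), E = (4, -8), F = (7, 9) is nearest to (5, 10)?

Distances: d(A) = 17, d(B) = 27, d(C) = 2, d(D) = 20, d(E) = 19, d(F) = 3. Nearest: C = (5, 8) with distance 2.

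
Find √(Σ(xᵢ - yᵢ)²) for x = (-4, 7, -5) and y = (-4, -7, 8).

√(Σ(x_i - y_i)²) = √((-4 - (-4))² + (7 - (-7))² + (-5 - 8)²)
= √(0² + 14² + (-13)²) = √(0 + 196 + 169) = √365 ≈ 19.105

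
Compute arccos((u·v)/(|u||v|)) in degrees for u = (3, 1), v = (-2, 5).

With u = (3, 1), v = (-2, 5):
u·v = 3·(-2) + 1·5 = (-6) + 5 = -1.
|u| = √(3² + 1²) = √10, |v| = √((-2)² + 5²) = √29, so |u||v| = √(10·29) = √290.
cos θ = (u·v)/(|u||v|) = -1/√290 ≈ -0.058722
θ = arccos(-0.058722) ≈ 93.37°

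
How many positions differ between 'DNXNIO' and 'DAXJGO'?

Differing positions: 2, 4, 5. Hamming distance = 3.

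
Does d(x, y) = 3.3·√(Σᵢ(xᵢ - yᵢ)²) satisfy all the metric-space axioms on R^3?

Yes. The L2 (Euclidean) norm induces a metric on R^3, and multiplying a metric by a positive constant 3.3 > 0 preserves all four axioms: non-negativity (3.3·||x-y|| ≥ 0), identity (3.3·||x-y|| = 0 ⟺ ||x-y|| = 0 ⟺ x = y), symmetry (||x-y|| = ||y-x||), and the triangle inequality (3.3·||x-z|| ≤ 3.3·||x-y|| + 3.3·||y-z||). So d is a metric.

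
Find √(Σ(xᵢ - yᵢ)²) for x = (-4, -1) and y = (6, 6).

√(Σ(x_i - y_i)²) = √((-4 - 6)² + (-1 - 6)²)
= √((-10)² + (-7)²) = √(100 + 49) = √149 ≈ 12.2066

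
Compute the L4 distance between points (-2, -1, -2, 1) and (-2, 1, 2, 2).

(Σ|x_i - y_i|^4)^(1/4) = (|-2 - (-2)|^4 + |-1 - 1|^4 + |-2 - 2|^4 + |1 - 2|^4)^(1/4)
= (0^4 + 2^4 + 4^4 + 1^4)^(1/4) = (0 + 16 + 256 + 1)^(1/4) = (273)^(1/4) ≈ 4.0648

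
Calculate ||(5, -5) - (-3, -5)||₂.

√(Σ(x_i - y_i)²) = √((5 - (-3))² + (-5 - (-5))²)
= √(8² + 0²) = √(64 + 0) = √64 = 8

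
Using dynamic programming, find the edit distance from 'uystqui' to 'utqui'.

Let D[i][j] be the edit distance between the first i characters of 'uystqui' and the first j characters of 'utqui', with D[i][0] = i, D[0][j] = j, and D[i][j] = D[i-1][j-1] if the characters match, else 1 + min(D[i-1][j], D[i][j-1], D[i-1][j-1]). Filling the table (rows: prefixes of 'uystqui', columns: prefixes of 'utqui'):
     ε  u  t  q  u  i
  ε  0  1  2  3  4  5
  u  1  0  1  2  3  4
  y  2  1  1  2  3  4
  s  3  2  2  2  3  4
  t  4  3  2  3  3  4
  q  5  4  3  2  3  4
  u  6  5  4  3  2  3
  i  7  6  5  4  3  2
The bottom-right entry gives D[7][5] = 2, so no sequence of fewer than 2 edits works. Backtracking through the table gives one optimal edit sequence (2 edits):
  uystqui → ustqui (del y @2)
  ustqui → utqui (del s @2)
Edit distance = 2.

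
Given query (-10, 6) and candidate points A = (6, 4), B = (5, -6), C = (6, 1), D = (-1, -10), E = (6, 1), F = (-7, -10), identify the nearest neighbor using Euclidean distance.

Distances: d(A) ≈ 16.1245, d(B) ≈ 19.2094, d(C) ≈ 16.7631, d(D) ≈ 18.3576, d(E) ≈ 16.7631, d(F) ≈ 16.2788. Nearest: A = (6, 4) with distance 16.1245.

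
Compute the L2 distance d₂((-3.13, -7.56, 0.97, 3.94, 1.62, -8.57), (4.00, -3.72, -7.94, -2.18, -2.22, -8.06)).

√(Σ(x_i - y_i)²) = √((-3.13 - 4)² + (-7.56 - (-3.72))² + (0.97 - (-7.94))² + (3.94 - (-2.18))² + (1.62 - (-2.22))² + (-8.57 - (-8.06))²)
= √((-7.13)² + (-3.84)² + 8.91² + 6.12² + 3.84² + (-0.51)²) = √(50.8369 + 14.7456 + 79.3881 + 37.4544 + 14.7456 + 0.2601) = √197.4307 ≈ 14.051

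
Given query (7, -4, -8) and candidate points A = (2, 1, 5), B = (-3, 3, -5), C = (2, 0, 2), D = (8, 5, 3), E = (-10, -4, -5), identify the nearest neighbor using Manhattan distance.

Distances: d(A) = 23, d(B) = 20, d(C) = 19, d(D) = 21, d(E) = 20. Nearest: C = (2, 0, 2) with distance 19.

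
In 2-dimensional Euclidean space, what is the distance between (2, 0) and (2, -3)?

√(Σ(x_i - y_i)²) = √((2 - 2)² + (0 - (-3))²)
= √(0² + 3²) = √(0 + 9) = √9 = 3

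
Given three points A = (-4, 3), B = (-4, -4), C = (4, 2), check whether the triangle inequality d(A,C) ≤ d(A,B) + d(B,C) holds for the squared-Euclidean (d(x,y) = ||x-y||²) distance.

d(A,B) = 0² + 7² = 49, d(B,C) = 8² + 6² = 100, d(A,C) = 8² + 1² = 65.
d(A,C) = 65 ≤ 49 + 100 = 149. Triangle inequality is satisfied.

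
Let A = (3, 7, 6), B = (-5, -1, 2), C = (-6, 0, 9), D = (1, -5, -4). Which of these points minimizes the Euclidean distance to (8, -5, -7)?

Distances: d(A) ≈ 18.3848, d(B) ≈ 16.3095, d(C) ≈ 21.8403, d(D) ≈ 7.6158. Nearest: D = (1, -5, -4) with distance 7.6158.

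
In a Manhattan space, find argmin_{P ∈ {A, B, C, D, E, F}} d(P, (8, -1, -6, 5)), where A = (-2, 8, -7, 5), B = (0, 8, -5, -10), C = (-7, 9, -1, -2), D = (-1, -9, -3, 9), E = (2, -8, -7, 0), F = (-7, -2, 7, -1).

Distances: d(A) = 20, d(B) = 33, d(C) = 37, d(D) = 24, d(E) = 19, d(F) = 35. Nearest: E = (2, -8, -7, 0) with distance 19.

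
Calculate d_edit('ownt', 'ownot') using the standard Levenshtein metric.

Let D[i][j] be the edit distance between the first i characters of 'ownt' and the first j characters of 'ownot', with D[i][0] = i, D[0][j] = j, and D[i][j] = D[i-1][j-1] if the characters match, else 1 + min(D[i-1][j], D[i][j-1], D[i-1][j-1]). Filling the table (rows: prefixes of 'ownt', columns: prefixes of 'ownot'):
     ε  o  w  n  o  t
  ε  0  1  2  3  4  5
  o  1  0  1  2  3  4
  w  2  1  0  1  2  3
  n  3  2  1  0  1  2
  t  4  3  2  1  1  1
The bottom-right entry gives D[4][5] = 1, so no sequence of fewer than 1 edit works. Backtracking through the table gives one optimal edit sequence (1 edit):
  ownt → ownot (ins o @4)
Edit distance = 1.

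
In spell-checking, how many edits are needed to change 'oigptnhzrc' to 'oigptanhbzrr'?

Let D[i][j] be the edit distance between the first i characters of 'oigptnhzrc' and the first j characters of 'oigptanhbzrr', with D[i][0] = i, D[0][j] = j, and D[i][j] = D[i-1][j-1] if the characters match, else 1 + min(D[i-1][j], D[i][j-1], D[i-1][j-1]). Filling the table (rows: prefixes of 'oigptnhzrc', columns: prefixes of 'oigptanhbzrr'):
     ε  o  i  g  p  t  a  n  h  b  z  r  r
  ε  0  1  2  3  4  5  6  7  8  9 10 11 12
  o  1  0  1  2  3  4  5  6  7  8  9 10 11
  i  2  1  0  1  2  3  4  5  6  7  8  9 10
  g  3  2  1  0  1  2  3  4  5  6  7  8  9
  p  4  3  2  1  0  1  2  3  4  5  6  7  8
  t  5  4  3  2  1  0  1  2  3  4  5  6  7
  n  6  5  4  3  2  1  1  1  2  3  4  5  6
  h  7  6  5  4  3  2  2  2  1  2  3  4  5
  z  8  7  6  5  4  3  3  3  2  2  2  3  4
  r  9  8  7  6  5  4  4  4  3  3  3  2  3
  c 10  9  8  7  6  5  5  5  4  4  4  3  3
The bottom-right entry gives D[10][12] = 3, so no sequence of fewer than 3 edits works. Backtracking through the table gives one optimal edit sequence (3 edits):
  oigptnhzrc → oigptanhzrc (ins a @6)
  oigptanhzrc → oigptanhbzrc (ins b @9)
  oigptanhbzrc → oigptanhbzrr (sub c→r @12)
Edit distance = 3.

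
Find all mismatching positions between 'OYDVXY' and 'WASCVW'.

Differing positions: 1, 2, 3, 4, 5, 6. Hamming distance = 6.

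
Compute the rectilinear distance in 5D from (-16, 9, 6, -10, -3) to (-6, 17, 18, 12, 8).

Σ|x_i - y_i| = |-16 - (-6)| + |9 - 17| + |6 - 18| + |-10 - 12| + |-3 - 8| = 10 + 8 + 12 + 22 + 11 = 63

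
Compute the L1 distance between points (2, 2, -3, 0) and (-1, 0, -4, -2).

Σ|x_i - y_i| = |2 - (-1)| + |2 - 0| + |-3 - (-4)| + |0 - (-2)| = 3 + 2 + 1 + 2 = 8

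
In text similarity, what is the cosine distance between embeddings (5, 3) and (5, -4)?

With u = (5, 3), v = (5, -4):
u·v = 5·5 + 3·(-4) = 25 + (-12) = 13.
|u| = √(5² + 3²) = √34, |v| = √(5² + (-4)²) = √41, so |u||v| = √(34·41) = √1394.
cos θ = (u·v)/(|u||v|) = 13/√1394 ≈ 0.3482
Cosine distance = 1 - cos θ ≈ 1 - 0.3482 = 0.6518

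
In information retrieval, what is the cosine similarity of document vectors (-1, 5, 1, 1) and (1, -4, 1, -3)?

With u = (-1, 5, 1, 1), v = (1, -4, 1, -3):
u·v = (-1)·1 + 5·(-4) + 1·1 + 1·(-3) = (-1) + (-20) + 1 + (-3) = -23.
|u| = √((-1)² + 5² + 1² + 1²) = √28, |v| = √(1² + (-4)² + 1² + (-3)²) = √27, so |u||v| = √(28·27) = √756.
cos θ = (u·v)/(|u||v|) = -23/√756 ≈ -0.8365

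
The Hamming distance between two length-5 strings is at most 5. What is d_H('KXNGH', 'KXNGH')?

Differing positions: none. Hamming distance = 0. The maximum possible Hamming distance for length-5 strings is 5, so d_H/5 = 0/5 = 0.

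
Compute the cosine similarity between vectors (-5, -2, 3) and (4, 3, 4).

With u = (-5, -2, 3), v = (4, 3, 4):
u·v = (-5)·4 + (-2)·3 + 3·4 = (-20) + (-6) + 12 = -14.
|u| = √((-5)² + (-2)² + 3²) = √38, |v| = √(4² + 3² + 4²) = √41, so |u||v| = √(38·41) = √1558.
cos θ = (u·v)/(|u||v|) = -14/√1558 ≈ -0.3547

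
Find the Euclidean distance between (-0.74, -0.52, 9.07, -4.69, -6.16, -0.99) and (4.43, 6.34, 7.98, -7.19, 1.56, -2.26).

√(Σ(x_i - y_i)²) = √((-0.74 - 4.43)² + (-0.52 - 6.34)² + (9.07 - 7.98)² + (-4.69 - (-7.19))² + (-6.16 - 1.56)² + (-0.99 - (-2.26))²)
= √((-5.17)² + (-6.86)² + 1.09² + 2.5² + (-7.72)² + 1.27²) = √(26.7289 + 47.0596 + 1.1881 + 6.25 + 59.5984 + 1.6129) = √142.4379 ≈ 11.9347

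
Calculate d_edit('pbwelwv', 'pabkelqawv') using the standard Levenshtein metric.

Let D[i][j] be the edit distance between the first i characters of 'pbwelwv' and the first j characters of 'pabkelqawv', with D[i][0] = i, D[0][j] = j, and D[i][j] = D[i-1][j-1] if the characters match, else 1 + min(D[i-1][j], D[i][j-1], D[i-1][j-1]). Filling the table (rows: prefixes of 'pbwelwv', columns: prefixes of 'pabkelqawv'):
     ε  p  a  b  k  e  l  q  a  w  v
  ε  0  1  2  3  4  5  6  7  8  9 10
  p  1  0  1  2  3  4  5  6  7  8  9
  b  2  1  1  1  2  3  4  5  6  7  8
  w  3  2  2  2  2  3  4  5  6  6  7
  e  4  3  3  3  3  2  3  4  5  6  7
  l  5  4  4  4  4  3  2  3  4  5  6
  w  6  5  5  5  5  4  3  3  4  4  5
  v  7  6  6  6  6  5  4  4  4  5  4
The bottom-right entry gives D[7][10] = 4, so no sequence of fewer than 4 edits works. Backtracking through the table gives one optimal edit sequence (4 edits):
  pbwelwv → pabwelwv (ins a @2)
  pabwelwv → pabkelwv (sub w→k @4)
  pabkelwv → pabkelqwv (ins q @7)
  pabkelqwv → pabkelqawv (ins a @8)
Edit distance = 4.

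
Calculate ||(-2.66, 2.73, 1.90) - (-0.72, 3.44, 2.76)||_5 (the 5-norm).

(Σ|x_i - y_i|^5)^(1/5) = (|-2.66 - (-0.72)|^5 + |2.73 - 3.44|^5 + |1.9 - 2.76|^5)^(1/5)
= (1.94^5 + 0.71^5 + 0.86^5)^(1/5) ≈ (27.4795 + 0.1804 + 0.4704)^(1/5) = (28.1303)^(1/5) ≈ 1.9491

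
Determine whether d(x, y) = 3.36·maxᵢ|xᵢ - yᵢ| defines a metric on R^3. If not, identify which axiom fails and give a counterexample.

Yes. The L∞ (Chebyshev) norm induces a metric on R^3, and multiplying a metric by a positive constant 3.36 > 0 preserves all four axioms: non-negativity (3.36·||x-y|| ≥ 0), identity (3.36·||x-y|| = 0 ⟺ ||x-y|| = 0 ⟺ x = y), symmetry (||x-y|| = ||y-x||), and the triangle inequality (3.36·||x-z|| ≤ 3.36·||x-y|| + 3.36·||y-z||). So d is a metric.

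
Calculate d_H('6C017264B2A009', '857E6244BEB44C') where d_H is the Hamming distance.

Differing positions: 1, 2, 3, 4, 5, 7, 10, 11, 12, 13, 14. Hamming distance = 11.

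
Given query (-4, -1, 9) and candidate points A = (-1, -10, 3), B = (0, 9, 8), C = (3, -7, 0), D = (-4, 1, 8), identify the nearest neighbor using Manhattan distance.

Distances: d(A) = 18, d(B) = 15, d(C) = 22, d(D) = 3. Nearest: D = (-4, 1, 8) with distance 3.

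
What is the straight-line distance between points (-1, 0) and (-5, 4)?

√(Σ(x_i - y_i)²) = √((-1 - (-5))² + (0 - 4)²)
= √(4² + (-4)²) = √(16 + 16) = √32 ≈ 5.6569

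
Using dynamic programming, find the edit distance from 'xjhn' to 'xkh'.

Let D[i][j] be the edit distance between the first i characters of 'xjhn' and the first j characters of 'xkh', with D[i][0] = i, D[0][j] = j, and D[i][j] = D[i-1][j-1] if the characters match, else 1 + min(D[i-1][j], D[i][j-1], D[i-1][j-1]). Filling the table (rows: prefixes of 'xjhn', columns: prefixes of 'xkh'):
     ε  x  k  h
  ε  0  1  2  3
  x  1  0  1  2
  j  2  1  1  2
  h  3  2  2  1
  n  4  3  3  2
The bottom-right entry gives D[4][3] = 2, so no sequence of fewer than 2 edits works. Backtracking through the table gives one optimal edit sequence (2 edits):
  xjhn → xkhn (sub j→k @2)
  xkhn → xkh (del n @4)
Edit distance = 2.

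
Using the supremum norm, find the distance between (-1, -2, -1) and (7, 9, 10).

max(|x_i - y_i|) = max(|-1 - 7|, |-2 - 9|, |-1 - 10|) = max(8, 11, 11) = 11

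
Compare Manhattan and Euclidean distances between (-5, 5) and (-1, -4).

L1 = |-5 - (-1)| + |5 - (-4)| = 4 + 9 = 13
L2 = √(4² + 9²) = √97 ≈ 9.8489
L1 ≥ L2 always (equality iff movement is along one axis); L1 > L2 here.
Ratio L1/L2 = 13/√97 ≈ 1.32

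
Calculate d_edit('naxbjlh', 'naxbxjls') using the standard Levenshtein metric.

Let D[i][j] be the edit distance between the first i characters of 'naxbjlh' and the first j characters of 'naxbxjls', with D[i][0] = i, D[0][j] = j, and D[i][j] = D[i-1][j-1] if the characters match, else 1 + min(D[i-1][j], D[i][j-1], D[i-1][j-1]). Filling the table (rows: prefixes of 'naxbjlh', columns: prefixes of 'naxbxjls'):
     ε  n  a  x  b  x  j  l  s
  ε  0  1  2  3  4  5  6  7  8
  n  1  0  1  2  3  4  5  6  7
  a  2  1  0  1  2  3  4  5  6
  x  3  2  1  0  1  2  3  4  5
  b  4  3  2  1  0  1  2  3  4
  j  5  4  3  2  1  1  1  2  3
  l  6  5  4  3  2  2  2  1  2
  h  7  6  5  4  3  3  3  2  2
The bottom-right entry gives D[7][8] = 2, so no sequence of fewer than 2 edits works. Backtracking through the table gives one optimal edit sequence (2 edits):
  naxbjlh → naxbxjlh (ins x @5)
  naxbxjlh → naxbxjls (sub h→s @8)
Edit distance = 2.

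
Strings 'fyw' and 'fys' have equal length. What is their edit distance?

Let D[i][j] be the edit distance between the first i characters of 'fyw' and the first j characters of 'fys', with D[i][0] = i, D[0][j] = j, and D[i][j] = D[i-1][j-1] if the characters match, else 1 + min(D[i-1][j], D[i][j-1], D[i-1][j-1]). Filling the table (rows: prefixes of 'fyw', columns: prefixes of 'fys'):
     ε  f  y  s
  ε  0  1  2  3
  f  1  0  1  2
  y  2  1  0  1
  w  3  2  1  1
The bottom-right entry gives D[3][3] = 1, so no sequence of fewer than 1 edit works. Backtracking through the table gives one optimal edit sequence (1 edit):
  fyw → fys (sub w→s @3)
Edit distance = 1.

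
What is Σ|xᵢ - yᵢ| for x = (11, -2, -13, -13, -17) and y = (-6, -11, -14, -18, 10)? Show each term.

Σ|x_i - y_i| = |11 - (-6)| + |-2 - (-11)| + |-13 - (-14)| + |-13 - (-18)| + |-17 - 10| = 17 + 9 + 1 + 5 + 27 = 59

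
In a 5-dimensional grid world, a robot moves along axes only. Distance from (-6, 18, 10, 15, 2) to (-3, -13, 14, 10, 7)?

Σ|x_i - y_i| = |-6 - (-3)| + |18 - (-13)| + |10 - 14| + |15 - 10| + |2 - 7| = 3 + 31 + 4 + 5 + 5 = 48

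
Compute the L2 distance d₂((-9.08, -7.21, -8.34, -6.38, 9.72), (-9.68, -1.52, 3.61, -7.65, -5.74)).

√(Σ(x_i - y_i)²) = √((-9.08 - (-9.68))² + (-7.21 - (-1.52))² + (-8.34 - 3.61)² + (-6.38 - (-7.65))² + (9.72 - (-5.74))²)
= √(0.6² + (-5.69)² + (-11.95)² + 1.27² + 15.46²) = √(0.36 + 32.3761 + 142.8025 + 1.6129 + 239.0116) = √416.1631 ≈ 20.4001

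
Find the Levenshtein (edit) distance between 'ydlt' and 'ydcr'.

Let D[i][j] be the edit distance between the first i characters of 'ydlt' and the first j characters of 'ydcr', with D[i][0] = i, D[0][j] = j, and D[i][j] = D[i-1][j-1] if the characters match, else 1 + min(D[i-1][j], D[i][j-1], D[i-1][j-1]). Filling the table (rows: prefixes of 'ydlt', columns: prefixes of 'ydcr'):
     ε  y  d  c  r
  ε  0  1  2  3  4
  y  1  0  1  2  3
  d  2  1  0  1  2
  l  3  2  1  1  2
  t  4  3  2  2  2
The bottom-right entry gives D[4][4] = 2, so no sequence of fewer than 2 edits works. Backtracking through the table gives one optimal edit sequence (2 edits):
  ydlt → ydct (sub l→c @3)
  ydct → ydcr (sub t→r @4)
Edit distance = 2.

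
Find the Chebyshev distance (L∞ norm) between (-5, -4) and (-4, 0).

max(|x_i - y_i|) = max(|-5 - (-4)|, |-4 - 0|) = max(1, 4) = 4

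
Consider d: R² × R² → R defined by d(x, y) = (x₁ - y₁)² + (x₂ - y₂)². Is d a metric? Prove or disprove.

No. The squared Euclidean distance fails the triangle inequality. Counterexample: x = (0, 0), y = (4, 1), z = (8, 2). d(x,z) = 8² + 2² = 68, but d(x,y) + d(y,z) = (4² + 1²) + (4² + 1²) = 17 + 17 = 34. Since 68 > 34, the triangle inequality is violated. (Note: √d, the ordinary Euclidean distance, IS a metric.)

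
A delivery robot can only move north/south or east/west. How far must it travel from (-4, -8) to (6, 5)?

Σ|x_i - y_i| = |-4 - 6| + |-8 - 5| = 10 + 13 = 23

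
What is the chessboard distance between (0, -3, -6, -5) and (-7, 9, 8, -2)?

max(|x_i - y_i|) = max(|0 - (-7)|, |-3 - 9|, |-6 - 8|, |-5 - (-2)|) = max(7, 12, 14, 3) = 14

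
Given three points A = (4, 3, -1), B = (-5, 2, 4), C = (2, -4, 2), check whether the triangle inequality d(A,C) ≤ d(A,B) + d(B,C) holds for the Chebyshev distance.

d(A,B) = max(9, 1, 5) = 9, d(B,C) = max(7, 6, 2) = 7, d(A,C) = max(2, 7, 3) = 7.
d(A,C) = 7 ≤ 9 + 7 = 16. Triangle inequality is satisfied.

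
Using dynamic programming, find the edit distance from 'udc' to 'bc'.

Let D[i][j] be the edit distance between the first i characters of 'udc' and the first j characters of 'bc', with D[i][0] = i, D[0][j] = j, and D[i][j] = D[i-1][j-1] if the characters match, else 1 + min(D[i-1][j], D[i][j-1], D[i-1][j-1]). Filling the table (rows: prefixes of 'udc', columns: prefixes of 'bc'):
     ε  b  c
  ε  0  1  2
  u  1  1  2
  d  2  2  2
  c  3  3  2
The bottom-right entry gives D[3][2] = 2, so no sequence of fewer than 2 edits works. Backtracking through the table gives one optimal edit sequence (2 edits):
  udc → dc (del u @1)
  dc → bc (sub d→b @1)
Edit distance = 2.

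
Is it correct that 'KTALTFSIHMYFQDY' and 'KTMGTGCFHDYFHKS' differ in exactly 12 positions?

Differing positions: 3, 4, 6, 7, 8, 10, 13, 14, 15. Hamming distance = 9, so the claim that d_H = 12 is false.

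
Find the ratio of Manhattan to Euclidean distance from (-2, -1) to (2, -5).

L1 = |-2 - 2| + |-1 - (-5)| = 4 + 4 = 8
L2 = √(4² + 4²) = √32 ≈ 5.6569
L1 ≥ L2 always (equality iff movement is along one axis); L1 > L2 here.
Ratio L1/L2 = 8/√32 ≈ 1.4142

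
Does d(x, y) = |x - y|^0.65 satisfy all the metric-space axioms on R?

Yes. With 0 < p = 0.65 ≤ 1, d(x,y) = |x-y|^0.65 is a metric on R. Non-negativity and symmetry are immediate; |x-y|^0.65 = 0 ⟺ |x-y| = 0 ⟺ x = y. For the triangle inequality, the function t ↦ t^0.65 is subadditive on [0,∞) when p ≤ 1, so |x-z|^0.65 ≤ (|x-y| + |y-z|)^0.65 ≤ |x-y|^0.65 + |y-z|^0.65.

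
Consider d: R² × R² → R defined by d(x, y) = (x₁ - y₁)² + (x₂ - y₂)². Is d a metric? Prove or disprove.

No. The squared Euclidean distance fails the triangle inequality. Counterexample: x = (0, 0), y = (1, 2), z = (2, 4). d(x,z) = 2² + 4² = 20, but d(x,y) + d(y,z) = (1² + 2²) + (1² + 2²) = 5 + 5 = 10. Since 20 > 10, the triangle inequality is violated. (Note: √d, the ordinary Euclidean distance, IS a metric.)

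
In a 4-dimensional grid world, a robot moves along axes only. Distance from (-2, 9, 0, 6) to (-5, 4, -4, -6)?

Σ|x_i - y_i| = |-2 - (-5)| + |9 - 4| + |0 - (-4)| + |6 - (-6)| = 3 + 5 + 4 + 12 = 24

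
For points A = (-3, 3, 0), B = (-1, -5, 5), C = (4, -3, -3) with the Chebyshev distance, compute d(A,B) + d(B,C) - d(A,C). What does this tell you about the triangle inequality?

d(A,B) = max(2, 8, 5) = 8, d(B,C) = max(5, 2, 8) = 8, d(A,C) = max(7, 6, 3) = 7.
d(A,B) + d(B,C) - d(A,C) = 8 + 8 - 7 = 16 - 7 = 9. This is ≥ 0, so the triangle inequality holds for these points.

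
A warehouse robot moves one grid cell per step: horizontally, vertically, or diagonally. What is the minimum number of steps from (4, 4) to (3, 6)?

max(|x_i - y_i|) = max(|4 - 3|, |4 - 6|) = max(1, 2) = 2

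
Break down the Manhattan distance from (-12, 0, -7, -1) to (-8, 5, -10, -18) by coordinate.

Σ|x_i - y_i| = |-12 - (-8)| + |0 - 5| + |-7 - (-10)| + |-1 - (-18)| = 4 + 5 + 3 + 17 = 29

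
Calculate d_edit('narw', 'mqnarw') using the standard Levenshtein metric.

Let D[i][j] be the edit distance between the first i characters of 'narw' and the first j characters of 'mqnarw', with D[i][0] = i, D[0][j] = j, and D[i][j] = D[i-1][j-1] if the characters match, else 1 + min(D[i-1][j], D[i][j-1], D[i-1][j-1]). Filling the table (rows: prefixes of 'narw', columns: prefixes of 'mqnarw'):
     ε  m  q  n  a  r  w
  ε  0  1  2  3  4  5  6
  n  1  1  2  2  3  4  5
  a  2  2  2  3  2  3  4
  r  3  3  3  3  3  2  3
  w  4  4  4  4  4  3  2
The bottom-right entry gives D[4][6] = 2, so no sequence of fewer than 2 edits works. Backtracking through the table gives one optimal edit sequence (2 edits):
  narw → mnarw (ins m @1)
  mnarw → mqnarw (ins q @2)
Edit distance = 2.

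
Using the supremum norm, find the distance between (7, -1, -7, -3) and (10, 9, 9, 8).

max(|x_i - y_i|) = max(|7 - 10|, |-1 - 9|, |-7 - 9|, |-3 - 8|) = max(3, 10, 16, 11) = 16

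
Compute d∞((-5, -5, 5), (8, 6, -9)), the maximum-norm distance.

max(|x_i - y_i|) = max(|-5 - 8|, |-5 - 6|, |5 - (-9)|) = max(13, 11, 14) = 14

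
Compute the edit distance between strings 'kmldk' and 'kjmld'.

Let D[i][j] be the edit distance between the first i characters of 'kmldk' and the first j characters of 'kjmld', with D[i][0] = i, D[0][j] = j, and D[i][j] = D[i-1][j-1] if the characters match, else 1 + min(D[i-1][j], D[i][j-1], D[i-1][j-1]). Filling the table (rows: prefixes of 'kmldk', columns: prefixes of 'kjmld'):
     ε  k  j  m  l  d
  ε  0  1  2  3  4  5
  k  1  0  1  2  3  4
  m  2  1  1  1  2  3
  l  3  2  2  2  1  2
  d  4  3  3  3  2  1
  k  5  4  4  4  3  2
The bottom-right entry gives D[5][5] = 2, so no sequence of fewer than 2 edits works. Backtracking through the table gives one optimal edit sequence (2 edits):
  kmldk → kjmldk (ins j @2)
  kjmldk → kjmld (del k @6)
Edit distance = 2.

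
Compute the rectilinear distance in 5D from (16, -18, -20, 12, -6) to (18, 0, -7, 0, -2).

Σ|x_i - y_i| = |16 - 18| + |-18 - 0| + |-20 - (-7)| + |12 - 0| + |-6 - (-2)| = 2 + 18 + 13 + 12 + 4 = 49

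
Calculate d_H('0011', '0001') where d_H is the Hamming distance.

Differing positions: 3. Hamming distance = 1.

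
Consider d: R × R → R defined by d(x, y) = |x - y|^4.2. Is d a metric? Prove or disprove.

No. d(x,y) = |x-y|^4.2 fails the triangle inequality since p = 4.2 > 1. Counterexample: x = 0, y = 7, z = 10. d(x,z) = |0 - 10|^4.2 = 10^4.2 ≈ 15848.9319, but d(x,y) + d(y,z) = 7^4.2 + 3^4.2 ≈ 3543.3314 + 100.9042 = 3644.2356. Since 15848.9319 > 3644.2356, the triangle inequality is violated.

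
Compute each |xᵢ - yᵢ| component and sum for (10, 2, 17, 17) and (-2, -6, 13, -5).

Σ|x_i - y_i| = |10 - (-2)| + |2 - (-6)| + |17 - 13| + |17 - (-5)| = 12 + 8 + 4 + 22 = 46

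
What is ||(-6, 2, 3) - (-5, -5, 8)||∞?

max(|x_i - y_i|) = max(|-6 - (-5)|, |2 - (-5)|, |3 - 8|) = max(1, 7, 5) = 7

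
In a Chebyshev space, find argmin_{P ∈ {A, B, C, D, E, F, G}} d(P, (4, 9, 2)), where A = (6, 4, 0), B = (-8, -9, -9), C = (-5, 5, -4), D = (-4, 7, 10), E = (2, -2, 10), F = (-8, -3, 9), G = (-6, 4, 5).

Distances: d(A) = 5, d(B) = 18, d(C) = 9, d(D) = 8, d(E) = 11, d(F) = 12, d(G) = 10. Nearest: A = (6, 4, 0) with distance 5.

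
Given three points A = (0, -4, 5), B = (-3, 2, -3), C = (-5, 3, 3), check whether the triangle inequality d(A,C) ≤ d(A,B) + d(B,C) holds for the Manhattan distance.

d(A,B) = 3 + 6 + 8 = 17, d(B,C) = 2 + 1 + 6 = 9, d(A,C) = 5 + 7 + 2 = 14.
d(A,C) = 14 ≤ 17 + 9 = 26. Triangle inequality is satisfied.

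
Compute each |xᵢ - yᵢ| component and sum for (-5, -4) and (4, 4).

Σ|x_i - y_i| = |-5 - 4| + |-4 - 4| = 9 + 8 = 17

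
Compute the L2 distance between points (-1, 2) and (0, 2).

(Σ|x_i - y_i|^2)^(1/2) = (|-1 - 0|^2 + |2 - 2|^2)^(1/2)
= (1^2 + 0^2)^(1/2) = (1 + 0)^(1/2) = (1)^(1/2) = 1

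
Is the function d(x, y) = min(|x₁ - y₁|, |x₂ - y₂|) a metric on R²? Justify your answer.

No. d fails identity of indiscernibles: take x = (-2, 0) and y = (-2, 8). Then d(x,y) = min(|-2 - (-2)|, |0 - 8|) = min(0, 8) = 0, yet x ≠ y.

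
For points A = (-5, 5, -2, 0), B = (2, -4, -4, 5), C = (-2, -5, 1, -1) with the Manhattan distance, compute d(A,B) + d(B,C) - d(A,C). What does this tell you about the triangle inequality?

d(A,B) = 7 + 9 + 2 + 5 = 23, d(B,C) = 4 + 1 + 5 + 6 = 16, d(A,C) = 3 + 10 + 3 + 1 = 17.
d(A,B) + d(B,C) - d(A,C) = 23 + 16 - 17 = 39 - 17 = 22. This is ≥ 0, so the triangle inequality holds for these points.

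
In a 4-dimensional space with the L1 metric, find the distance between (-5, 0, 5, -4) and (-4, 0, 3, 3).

Σ|x_i - y_i| = |-5 - (-4)| + |0 - 0| + |5 - 3| + |-4 - 3| = 1 + 0 + 2 + 7 = 10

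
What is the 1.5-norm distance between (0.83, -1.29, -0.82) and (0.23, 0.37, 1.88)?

(Σ|x_i - y_i|^1.5)^(1/1.5) = (|0.83 - 0.23|^1.5 + |-1.29 - 0.37|^1.5 + |-0.82 - 1.88|^1.5)^(1/1.5)
= (0.6^1.5 + 1.66^1.5 + 2.7^1.5)^(1/1.5) ≈ (0.4648 + 2.1388 + 4.4366)^(1/1.5) = (7.0402)^(1/1.5) ≈ 3.6733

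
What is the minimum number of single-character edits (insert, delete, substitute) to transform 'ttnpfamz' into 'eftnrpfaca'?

Let D[i][j] be the edit distance between the first i characters of 'ttnpfamz' and the first j characters of 'eftnrpfaca', with D[i][0] = i, D[0][j] = j, and D[i][j] = D[i-1][j-1] if the characters match, else 1 + min(D[i-1][j], D[i][j-1], D[i-1][j-1]). Filling the table (rows: prefixes of 'ttnpfamz', columns: prefixes of 'eftnrpfaca'):
     ε  e  f  t  n  r  p  f  a  c  a
  ε  0  1  2  3  4  5  6  7  8  9 10
  t  1  1  2  2  3  4  5  6  7  8  9
  t  2  2  2  2  3  4  5  6  7  8  9
  n  3  3  3  3  2  3  4  5  6  7  8
  p  4  4  4  4  3  3  3  4  5  6  7
  f  5  5  4  5  4  4  4  3  4  5  6
  a  6  6  5  5  5  5  5  4  3  4  5
  m  7  7  6  6  6  6  6  5  4  4  5
  z  8  8  7  7  7  7  7  6  5  5  5
The bottom-right entry gives D[8][10] = 5, so no sequence of fewer than 5 edits works. Backtracking through the table gives one optimal edit sequence (5 edits):
  ttnpfamz → ettnpfamz (ins e @1)
  ettnpfamz → eftnpfamz (sub t→f @2)
  eftnpfamz → eftnrpfamz (ins r @5)
  eftnrpfamz → eftnrpfacz (sub m→c @9)
  eftnrpfacz → eftnrpfaca (sub z→a @10)
Edit distance = 5.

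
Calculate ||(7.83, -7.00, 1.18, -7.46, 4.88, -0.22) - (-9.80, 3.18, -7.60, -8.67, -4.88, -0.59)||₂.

√(Σ(x_i - y_i)²) = √((7.83 - (-9.8))² + (-7 - 3.18)² + (1.18 - (-7.6))² + (-7.46 - (-8.67))² + (4.88 - (-4.88))² + (-0.22 - (-0.59))²)
= √(17.63² + (-10.18)² + 8.78² + 1.21² + 9.76² + 0.37²) = √(310.8169 + 103.6324 + 77.0884 + 1.4641 + 95.2576 + 0.1369) = √588.3963 ≈ 24.2569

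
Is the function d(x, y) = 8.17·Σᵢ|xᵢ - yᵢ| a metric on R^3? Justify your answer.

Yes. The L1 (Manhattan) norm induces a metric on R^3, and multiplying a metric by a positive constant 8.17 > 0 preserves all four axioms: non-negativity (8.17·||x-y|| ≥ 0), identity (8.17·||x-y|| = 0 ⟺ ||x-y|| = 0 ⟺ x = y), symmetry (||x-y|| = ||y-x||), and the triangle inequality (8.17·||x-z|| ≤ 8.17·||x-y|| + 8.17·||y-z||). So d is a metric.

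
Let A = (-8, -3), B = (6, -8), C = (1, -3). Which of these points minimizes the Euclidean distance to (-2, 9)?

Distances: d(A) ≈ 13.4164, d(B) ≈ 18.7883, d(C) ≈ 12.3693. Nearest: C = (1, -3) with distance 12.3693.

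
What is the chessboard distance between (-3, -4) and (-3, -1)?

max(|x_i - y_i|) = max(|-3 - (-3)|, |-4 - (-1)|) = max(0, 3) = 3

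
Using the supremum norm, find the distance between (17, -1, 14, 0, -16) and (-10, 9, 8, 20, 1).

max(|x_i - y_i|) = max(|17 - (-10)|, |-1 - 9|, |14 - 8|, |0 - 20|, |-16 - 1|) = max(27, 10, 6, 20, 17) = 27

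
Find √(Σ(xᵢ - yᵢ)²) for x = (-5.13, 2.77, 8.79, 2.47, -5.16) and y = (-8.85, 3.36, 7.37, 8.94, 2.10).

√(Σ(x_i - y_i)²) = √((-5.13 - (-8.85))² + (2.77 - 3.36)² + (8.79 - 7.37)² + (2.47 - 8.94)² + (-5.16 - 2.1)²)
= √(3.72² + (-0.59)² + 1.42² + (-6.47)² + (-7.26)²) = √(13.8384 + 0.3481 + 2.0164 + 41.8609 + 52.7076) = √110.7714 ≈ 10.5248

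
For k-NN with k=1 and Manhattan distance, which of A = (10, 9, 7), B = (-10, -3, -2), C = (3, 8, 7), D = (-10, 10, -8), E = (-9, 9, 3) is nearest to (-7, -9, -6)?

Distances: d(A) = 48, d(B) = 13, d(C) = 40, d(D) = 24, d(E) = 29. Nearest: B = (-10, -3, -2) with distance 13.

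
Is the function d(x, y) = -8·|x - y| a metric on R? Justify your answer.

No. With c = -8 < 0, d fails non-negativity: d(7, 14) = -8·|7 - 14| = -8·7 = -56 < 0.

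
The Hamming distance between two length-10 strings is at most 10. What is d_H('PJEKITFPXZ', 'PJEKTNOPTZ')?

Differing positions: 5, 6, 7, 9. Hamming distance = 4. The maximum possible Hamming distance for length-10 strings is 10, so d_H/10 = 4/10 = 0.4.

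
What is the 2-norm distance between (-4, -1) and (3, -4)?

(Σ|x_i - y_i|^2)^(1/2) = (|-4 - 3|^2 + |-1 - (-4)|^2)^(1/2)
= (7^2 + 3^2)^(1/2) = (49 + 9)^(1/2) = (58)^(1/2) ≈ 7.6158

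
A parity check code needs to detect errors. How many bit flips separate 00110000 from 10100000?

Differing positions: 1, 4. Hamming distance = 2.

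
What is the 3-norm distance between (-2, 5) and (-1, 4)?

(Σ|x_i - y_i|^3)^(1/3) = (|-2 - (-1)|^3 + |5 - 4|^3)^(1/3)
= (1^3 + 1^3)^(1/3) = (1 + 1)^(1/3) = (2)^(1/3) ≈ 1.2599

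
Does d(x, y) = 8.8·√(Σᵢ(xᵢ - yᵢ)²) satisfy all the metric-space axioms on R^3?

Yes. The L2 (Euclidean) norm induces a metric on R^3, and multiplying a metric by a positive constant 8.8 > 0 preserves all four axioms: non-negativity (8.8·||x-y|| ≥ 0), identity (8.8·||x-y|| = 0 ⟺ ||x-y|| = 0 ⟺ x = y), symmetry (||x-y|| = ||y-x||), and the triangle inequality (8.8·||x-z|| ≤ 8.8·||x-y|| + 8.8·||y-z||). So d is a metric.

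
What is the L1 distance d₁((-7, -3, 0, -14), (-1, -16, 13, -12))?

Σ|x_i - y_i| = |-7 - (-1)| + |-3 - (-16)| + |0 - 13| + |-14 - (-12)| = 6 + 13 + 13 + 2 = 34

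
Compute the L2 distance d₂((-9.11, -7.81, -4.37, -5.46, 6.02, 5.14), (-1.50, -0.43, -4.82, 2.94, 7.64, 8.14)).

√(Σ(x_i - y_i)²) = √((-9.11 - (-1.5))² + (-7.81 - (-0.43))² + (-4.37 - (-4.82))² + (-5.46 - 2.94)² + (6.02 - 7.64)² + (5.14 - 8.14)²)
= √((-7.61)² + (-7.38)² + 0.45² + (-8.4)² + (-1.62)² + (-3)²) = √(57.9121 + 54.4644 + 0.2025 + 70.56 + 2.6244 + 9) = √194.7634 ≈ 13.9558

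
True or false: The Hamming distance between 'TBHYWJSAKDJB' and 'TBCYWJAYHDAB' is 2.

Differing positions: 3, 7, 8, 9, 11. Hamming distance = 5, so the claim that d_H = 2 is false.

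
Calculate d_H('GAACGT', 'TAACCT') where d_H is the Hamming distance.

Differing positions: 1, 5. Hamming distance = 2.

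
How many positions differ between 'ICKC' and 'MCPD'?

Differing positions: 1, 3, 4. Hamming distance = 3.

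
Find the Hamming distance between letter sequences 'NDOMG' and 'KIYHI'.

Differing positions: 1, 2, 3, 4, 5. Hamming distance = 5.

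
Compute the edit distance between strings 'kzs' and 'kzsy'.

Let D[i][j] be the edit distance between the first i characters of 'kzs' and the first j characters of 'kzsy', with D[i][0] = i, D[0][j] = j, and D[i][j] = D[i-1][j-1] if the characters match, else 1 + min(D[i-1][j], D[i][j-1], D[i-1][j-1]). Filling the table (rows: prefixes of 'kzs', columns: prefixes of 'kzsy'):
     ε  k  z  s  y
  ε  0  1  2  3  4
  k  1  0  1  2  3
  z  2  1  0  1  2
  s  3  2  1  0  1
The bottom-right entry gives D[3][4] = 1, so no sequence of fewer than 1 edit works. Backtracking through the table gives one optimal edit sequence (1 edit):
  kzs → kzsy (ins y @4)
Edit distance = 1.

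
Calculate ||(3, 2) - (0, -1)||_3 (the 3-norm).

(Σ|x_i - y_i|^3)^(1/3) = (|3 - 0|^3 + |2 - (-1)|^3)^(1/3)
= (3^3 + 3^3)^(1/3) = (27 + 27)^(1/3) = (54)^(1/3) ≈ 3.7798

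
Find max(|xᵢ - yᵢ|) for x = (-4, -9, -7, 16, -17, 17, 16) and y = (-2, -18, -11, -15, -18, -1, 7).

max(|x_i - y_i|) = max(|-4 - (-2)|, |-9 - (-18)|, |-7 - (-11)|, |16 - (-15)|, |-17 - (-18)|, |17 - (-1)|, |16 - 7|) = max(2, 9, 4, 31, 1, 18, 9) = 31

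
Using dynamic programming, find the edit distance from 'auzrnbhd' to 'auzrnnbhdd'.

Let D[i][j] be the edit distance between the first i characters of 'auzrnbhd' and the first j characters of 'auzrnnbhdd', with D[i][0] = i, D[0][j] = j, and D[i][j] = D[i-1][j-1] if the characters match, else 1 + min(D[i-1][j], D[i][j-1], D[i-1][j-1]). Filling the table (rows: prefixes of 'auzrnbhd', columns: prefixes of 'auzrnnbhdd'):
     ε  a  u  z  r  n  n  b  h  d  d
  ε  0  1  2  3  4  5  6  7  8  9 10
  a  1  0  1  2  3  4  5  6  7  8  9
  u  2  1  0  1  2  3  4  5  6  7  8
  z  3  2  1  0  1  2  3  4  5  6  7
  r  4  3  2  1  0  1  2  3  4  5  6
  n  5  4  3  2  1  0  1  2  3  4  5
  b  6  5  4  3  2  1  1  1  2  3  4
  h  7  6  5  4  3  2  2  2  1  2  3
  d  8  7  6  5  4  3  3  3  2  1  2
The bottom-right entry gives D[8][10] = 2, so no sequence of fewer than 2 edits works. Backtracking through the table gives one optimal edit sequence (2 edits):
  auzrnbhd → auzrnnbhd (ins n @5)
  auzrnnbhd → auzrnnbhdd (ins d @9)
Edit distance = 2.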